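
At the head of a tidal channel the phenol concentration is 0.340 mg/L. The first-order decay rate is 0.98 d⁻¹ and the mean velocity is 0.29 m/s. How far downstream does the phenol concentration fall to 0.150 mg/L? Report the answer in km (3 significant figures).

From C = C₀·e^(−kt), t = ln(C₀/C)/k = ln(0.340/0.150)/0.98 = 0.8183/0.98 = 0.835 d.
Distance = v·t = 0.29 m/s × 7.214e+04 s = 2.092e+04 m = 20.92 km.

20.9 km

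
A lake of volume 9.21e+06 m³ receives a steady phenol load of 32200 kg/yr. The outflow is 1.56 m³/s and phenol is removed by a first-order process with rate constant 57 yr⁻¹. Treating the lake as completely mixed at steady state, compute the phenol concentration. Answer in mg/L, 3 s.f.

Outflow Q = 1.56 m³/s × 3.156e+07 s/yr = 4.923e+07 m³/yr.
Steady-state CSTR mass balance: W = Q·C + k·V·C, so C = W/(Q + kV).
Q + kV = 4.923e+07 + 57·9.21e+06 = 5.742e+08 m³/yr.
C = 32200/5.742e+08 = 5.608e-05 kg/m³ = 0.05608 mg/L.

0.0561 mg/L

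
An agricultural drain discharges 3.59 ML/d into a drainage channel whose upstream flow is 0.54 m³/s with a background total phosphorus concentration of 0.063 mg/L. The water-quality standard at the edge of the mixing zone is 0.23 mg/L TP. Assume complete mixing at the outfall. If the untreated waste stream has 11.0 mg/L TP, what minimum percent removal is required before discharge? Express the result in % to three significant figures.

78.2 %

3.59 ML/d = 0.04155 m³/s.
Mass balance: 0.23·0.5816 = 0.04155·Cₑ + 0.54·0.063.
Cₑ = (0.1338 − 0.03402) / 0.04155 = 2.4 mg/L.
Required removal = 1 − 2.4/11.0 = 78.18 %.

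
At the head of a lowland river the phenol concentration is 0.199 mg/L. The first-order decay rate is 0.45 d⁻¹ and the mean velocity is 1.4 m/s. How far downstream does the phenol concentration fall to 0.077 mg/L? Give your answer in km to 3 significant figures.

255 km

From C = C₀·e^(−kt), t = ln(C₀/C)/k = ln(0.199/0.077)/0.45 = 0.9495/0.45 = 2.11 d.
Distance = v·t = 1.4 m/s × 1.823e+05 s = 2.552e+05 m = 255.2 km.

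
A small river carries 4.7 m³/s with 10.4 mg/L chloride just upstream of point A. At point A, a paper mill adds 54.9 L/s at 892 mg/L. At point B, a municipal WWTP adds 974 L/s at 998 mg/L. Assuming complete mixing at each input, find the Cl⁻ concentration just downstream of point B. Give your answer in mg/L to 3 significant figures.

187 mg/L

54.9 L/s = 0.0549 m³/s.
After input A: C = (4.7·10.4 + 0.0549·892) / 4.755 = 20.58 mg/L.
974 L/s = 0.974 m³/s.
After input B: C = (4.755·20.58 + 0.974·998) / 5.729 = 186.8 mg/L.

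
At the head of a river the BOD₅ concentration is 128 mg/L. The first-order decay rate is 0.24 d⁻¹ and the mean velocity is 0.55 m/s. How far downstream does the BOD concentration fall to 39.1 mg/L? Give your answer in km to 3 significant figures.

235 km

From C = C₀·e^(−kt), t = ln(C₀/C)/k = ln(128/39.1)/0.24 = 1.186/0.24 = 4.941 d.
Distance = v·t = 0.55 m/s × 4.269e+05 s = 2.348e+05 m = 234.8 km.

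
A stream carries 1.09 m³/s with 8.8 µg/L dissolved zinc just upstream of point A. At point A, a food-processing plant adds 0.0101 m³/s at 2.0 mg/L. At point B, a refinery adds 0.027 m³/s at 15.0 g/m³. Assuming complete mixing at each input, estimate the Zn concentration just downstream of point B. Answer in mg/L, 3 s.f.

8.8 µg/L = 0.0088 mg/L.
After input A: C = (1.09·0.0088 + 0.0101·2) / 1.1 = 0.02708 mg/L.
After input B: C = (1.1·0.02708 + 0.027·15) / 1.127 = 0.3858 mg/L.

0.386 mg/L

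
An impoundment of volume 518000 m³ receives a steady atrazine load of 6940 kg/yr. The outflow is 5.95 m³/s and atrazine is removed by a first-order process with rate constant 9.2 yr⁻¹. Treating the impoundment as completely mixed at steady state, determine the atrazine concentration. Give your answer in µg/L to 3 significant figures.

36.0 µg/L

Outflow Q = 5.95 m³/s × 3.156e+07 s/yr = 1.878e+08 m³/yr.
Steady-state CSTR mass balance: W = Q·C + k·V·C, so C = W/(Q + kV).
Q + kV = 1.878e+08 + 9.2·518000 = 1.925e+08 m³/yr.
C = 6940/1.925e+08 = 3.605e-05 kg/m³ = 0.03605 mg/L = 36.05 µg/L.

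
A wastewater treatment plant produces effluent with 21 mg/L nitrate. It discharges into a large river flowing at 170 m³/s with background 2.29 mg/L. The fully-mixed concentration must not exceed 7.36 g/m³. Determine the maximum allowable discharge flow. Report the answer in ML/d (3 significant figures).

Mass balance at complete mixing: C_std·(Q_w + Q_r) = Q_w·C_e + Q_r·C_b.
Rearranging, Q_w = Q_r·(C_std − C_b)/(C_e − C_std) = 170·(7.36 − 2.29) / (21 − 7.36) = 63.19 m³/s.
= 5460 ML/d.

5460 ML/d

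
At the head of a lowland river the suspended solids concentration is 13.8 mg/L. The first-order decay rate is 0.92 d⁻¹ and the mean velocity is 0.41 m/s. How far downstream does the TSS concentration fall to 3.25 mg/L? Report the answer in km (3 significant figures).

55.7 km

From C = C₀·e^(−kt), t = ln(C₀/C)/k = ln(13.8/3.25)/0.92 = 1.446/0.92 = 1.572 d.
Distance = v·t = 0.41 m/s × 1.358e+05 s = 5.568e+04 m = 55.68 km.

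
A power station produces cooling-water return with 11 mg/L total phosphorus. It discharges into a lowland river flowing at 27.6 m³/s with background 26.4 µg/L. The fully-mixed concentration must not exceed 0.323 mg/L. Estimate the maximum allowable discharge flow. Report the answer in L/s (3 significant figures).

767 L/s

26.4 µg/L = 0.0264 mg/L.
Mass balance at complete mixing: C_std·(Q_w + Q_r) = Q_w·C_e + Q_r·C_b.
Rearranging, Q_w = Q_r·(C_std − C_b)/(C_e − C_std) = 27.6·(0.323 − 0.0264) / (11 − 0.323) = 0.7667 m³/s.
= 766.7 L/s.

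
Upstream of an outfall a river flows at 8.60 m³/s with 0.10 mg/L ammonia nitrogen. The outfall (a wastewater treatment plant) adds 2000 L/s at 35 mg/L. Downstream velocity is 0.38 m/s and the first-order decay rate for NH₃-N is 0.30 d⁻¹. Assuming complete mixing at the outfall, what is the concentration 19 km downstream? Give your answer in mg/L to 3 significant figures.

5.62 mg/L

2000 L/s = 2 m³/s.
After complete mixing, C₀ = (2·35 + 8.6·0.1) / 10.6 = 6.685 mg/L.
Travel time t = 1.9e+04 m / 0.38 m/s = 5e+04 s = 0.5787 d.
C = 6.685·exp(−0.30·0.5787) = 6.685·0.8406 = 5.619 mg/L.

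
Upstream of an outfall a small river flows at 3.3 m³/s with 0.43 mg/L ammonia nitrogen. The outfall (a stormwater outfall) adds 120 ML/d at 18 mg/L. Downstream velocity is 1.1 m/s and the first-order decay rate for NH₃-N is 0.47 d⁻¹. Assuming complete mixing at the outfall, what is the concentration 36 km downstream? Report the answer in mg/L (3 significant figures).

120 ML/d = 1.389 m³/s.
After complete mixing, C₀ = (1.389·18 + 3.3·0.43) / 4.689 = 5.634 mg/L.
Travel time t = 3.6e+04 m / 1.1 m/s = 3.273e+04 s = 0.3788 d.
C = 5.634·exp(−0.47·0.3788) = 5.634·0.8369 = 4.716 mg/L.

4.72 mg/L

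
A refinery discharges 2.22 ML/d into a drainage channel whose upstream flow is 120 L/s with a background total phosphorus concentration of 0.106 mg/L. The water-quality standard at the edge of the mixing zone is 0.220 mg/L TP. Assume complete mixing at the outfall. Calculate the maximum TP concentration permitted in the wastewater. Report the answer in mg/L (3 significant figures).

2.22 ML/d = 0.02569 m³/s.
120 L/s = 0.12 m³/s.
Mass balance: 0.22·0.1457 = 0.02569·Cₑ + 0.12·0.106.
Cₑ = (0.03205 − 0.01272) / 0.02569 = 0.7524 mg/L.

0.752 mg/L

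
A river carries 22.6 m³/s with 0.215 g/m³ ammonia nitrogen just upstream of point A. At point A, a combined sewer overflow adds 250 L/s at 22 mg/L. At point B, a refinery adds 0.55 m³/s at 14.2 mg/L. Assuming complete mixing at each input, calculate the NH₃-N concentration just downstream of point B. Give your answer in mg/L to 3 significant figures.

0.776 mg/L

250 L/s = 0.25 m³/s.
After input A: C = (22.6·0.215 + 0.25·22) / 22.85 = 0.4533 mg/L.
After input B: C = (22.85·0.4533 + 0.55·14.2) / 23.4 = 0.7765 mg/L.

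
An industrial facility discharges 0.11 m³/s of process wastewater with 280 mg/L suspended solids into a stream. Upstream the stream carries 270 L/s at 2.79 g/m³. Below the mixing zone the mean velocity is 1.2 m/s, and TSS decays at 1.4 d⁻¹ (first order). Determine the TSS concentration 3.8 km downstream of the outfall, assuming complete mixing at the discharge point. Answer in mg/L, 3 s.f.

270 L/s = 0.27 m³/s.
After complete mixing, C₀ = (0.11·280 + 0.27·2.79) / 0.38 = 83.03 mg/L.
Travel time t = 3800 m / 1.2 m/s = 3167 s = 0.03665 d.
C = 83.03·exp(−1.4·0.03665) = 83.03·0.95 = 78.88 mg/L.

78.9 mg/L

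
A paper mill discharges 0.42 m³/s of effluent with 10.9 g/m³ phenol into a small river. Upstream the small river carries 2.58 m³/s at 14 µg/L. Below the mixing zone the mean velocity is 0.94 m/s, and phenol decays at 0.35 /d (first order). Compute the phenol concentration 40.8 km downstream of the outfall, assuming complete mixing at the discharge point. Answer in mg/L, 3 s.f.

1.29 mg/L

14 µg/L = 0.014 mg/L.
After complete mixing, C₀ = (0.42·10.9 + 2.58·0.014) / 3 = 1.538 mg/L.
Travel time t = 4.08e+04 m / 0.94 m/s = 4.34e+04 s = 0.5024 d.
C = 1.538·exp(−0.35·0.5024) = 1.538·0.8388 = 1.29 mg/L.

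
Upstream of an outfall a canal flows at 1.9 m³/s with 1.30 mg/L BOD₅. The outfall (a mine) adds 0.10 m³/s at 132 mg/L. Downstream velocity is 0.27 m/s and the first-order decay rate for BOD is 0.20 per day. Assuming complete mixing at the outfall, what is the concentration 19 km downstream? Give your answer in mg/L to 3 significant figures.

After complete mixing, C₀ = (0.1·132 + 1.9·1.3) / 2 = 7.835 mg/L.
Travel time t = 1.9e+04 m / 0.27 m/s = 7.037e+04 s = 0.8145 d.
C = 7.835·exp(−0.20·0.8145) = 7.835·0.8497 = 6.657 mg/L.

6.66 mg/L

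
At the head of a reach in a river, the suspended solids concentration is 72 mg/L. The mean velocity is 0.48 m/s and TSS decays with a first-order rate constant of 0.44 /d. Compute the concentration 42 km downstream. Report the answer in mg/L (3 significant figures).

46.1 mg/L

Travel time t = 42 km / 0.48 m/s = 4.2e+04/0.48 = 8.75e+04 s = 1.013 d.
First-order decay: C = 72·exp(−0.44·1.013) = 72·0.6404 = 46.11 mg/L.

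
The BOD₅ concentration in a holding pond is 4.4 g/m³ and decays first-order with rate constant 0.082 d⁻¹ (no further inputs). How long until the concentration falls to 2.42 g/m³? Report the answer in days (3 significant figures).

t = ln(C₀/C)/k = ln(4.4/2.42)/0.082 = 0.5978/0.082 = 7.291 d.

7.29 d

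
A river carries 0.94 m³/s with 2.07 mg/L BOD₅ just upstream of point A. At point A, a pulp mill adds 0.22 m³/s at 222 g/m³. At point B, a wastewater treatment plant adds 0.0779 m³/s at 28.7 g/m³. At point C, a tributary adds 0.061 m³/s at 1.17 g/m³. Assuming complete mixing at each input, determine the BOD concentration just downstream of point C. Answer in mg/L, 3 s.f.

40.9 mg/L

After input A: C = (0.94·2.07 + 0.22·222) / 1.16 = 43.78 mg/L.
After input B: C = (1.16·43.78 + 0.0779·28.7) / 1.238 = 42.83 mg/L.
After input C: C = (1.238·42.83 + 0.061·1.17) / 1.299 = 40.88 mg/L.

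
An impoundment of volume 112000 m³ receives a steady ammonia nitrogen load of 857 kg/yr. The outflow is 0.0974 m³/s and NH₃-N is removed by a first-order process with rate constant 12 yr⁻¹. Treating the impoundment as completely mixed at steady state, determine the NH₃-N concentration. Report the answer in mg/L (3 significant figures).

Outflow Q = 0.0974 m³/s × 3.156e+07 s/yr = 3.074e+06 m³/yr.
Steady-state CSTR mass balance: W = Q·C + k·V·C, so C = W/(Q + kV).
Q + kV = 3.074e+06 + 12·112000 = 4.418e+06 m³/yr.
C = 857/4.418e+06 = 0.000194 kg/m³ = 0.194 mg/L.

0.194 mg/L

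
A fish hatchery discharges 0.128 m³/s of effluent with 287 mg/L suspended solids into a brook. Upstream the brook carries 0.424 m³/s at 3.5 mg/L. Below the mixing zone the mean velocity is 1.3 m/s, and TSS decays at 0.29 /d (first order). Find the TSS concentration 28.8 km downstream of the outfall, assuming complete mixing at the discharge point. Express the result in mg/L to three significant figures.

64.3 mg/L

After complete mixing, C₀ = (0.128·287 + 0.424·3.5) / 0.552 = 69.24 mg/L.
Travel time t = 2.88e+04 m / 1.3 m/s = 2.215e+04 s = 0.2564 d.
C = 69.24·exp(−0.29·0.2564) = 69.24·0.9283 = 64.28 mg/L.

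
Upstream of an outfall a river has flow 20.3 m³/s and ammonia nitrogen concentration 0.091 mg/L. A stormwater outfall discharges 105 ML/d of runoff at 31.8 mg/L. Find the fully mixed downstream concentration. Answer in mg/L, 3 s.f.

1.88 mg/L

105 ML/d = 1.215 m³/s.
Conservation of mass across the mixing zone: C = (1.215·31.8 + 20.3·0.091) / (1.215 + 20.3) = 40.49/21.52 = 1.882 mg/L.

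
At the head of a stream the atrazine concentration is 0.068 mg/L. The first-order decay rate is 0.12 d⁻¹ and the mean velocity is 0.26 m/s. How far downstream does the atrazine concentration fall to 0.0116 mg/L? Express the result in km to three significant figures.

331 km

From C = C₀·e^(−kt), t = ln(C₀/C)/k = ln(0.068/0.0116)/0.12 = 1.769/0.12 = 14.74 d.
Distance = v·t = 0.26 m/s × 1.273e+06 s = 3.311e+05 m = 331.1 km.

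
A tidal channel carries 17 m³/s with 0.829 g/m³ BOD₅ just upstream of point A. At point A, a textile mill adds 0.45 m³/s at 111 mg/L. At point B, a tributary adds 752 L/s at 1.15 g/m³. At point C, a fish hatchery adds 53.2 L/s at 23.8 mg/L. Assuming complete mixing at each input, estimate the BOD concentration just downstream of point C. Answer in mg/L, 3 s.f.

3.62 mg/L

After input A: C = (17·0.829 + 0.45·111) / 17.45 = 3.67 mg/L.
752 L/s = 0.752 m³/s.
After input B: C = (17.45·3.67 + 0.752·1.15) / 18.2 = 3.566 mg/L.
53.2 L/s = 0.0532 m³/s.
After input C: C = (18.2·3.566 + 0.0532·23.8) / 18.26 = 3.625 mg/L.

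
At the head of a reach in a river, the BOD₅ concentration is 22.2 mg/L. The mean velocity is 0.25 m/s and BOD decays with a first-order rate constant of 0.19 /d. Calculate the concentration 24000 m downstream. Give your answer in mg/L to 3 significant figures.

18.0 mg/L

Travel time t = 24000 m / 0.25 m/s = 2.4e+04/0.25 = 9.6e+04 s = 1.111 d.
First-order decay: C = 22.2·exp(−0.19·1.111) = 22.2·0.8097 = 17.97 mg/L.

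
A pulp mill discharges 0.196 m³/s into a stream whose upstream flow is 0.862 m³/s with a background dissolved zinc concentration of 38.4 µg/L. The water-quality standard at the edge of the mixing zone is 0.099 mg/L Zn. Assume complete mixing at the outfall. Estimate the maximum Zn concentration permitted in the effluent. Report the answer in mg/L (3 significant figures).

0.366 mg/L

38.4 µg/L = 0.0384 mg/L.
Mass balance: 0.099·1.058 = 0.196·Cₑ + 0.862·0.0384.
Cₑ = (0.1047 − 0.0331) / 0.196 = 0.3655 mg/L.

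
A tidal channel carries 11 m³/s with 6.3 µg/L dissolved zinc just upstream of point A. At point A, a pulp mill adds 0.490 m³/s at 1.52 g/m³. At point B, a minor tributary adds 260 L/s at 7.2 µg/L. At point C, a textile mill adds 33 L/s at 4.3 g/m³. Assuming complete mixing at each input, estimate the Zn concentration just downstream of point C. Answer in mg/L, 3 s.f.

0.0813 mg/L

6.3 µg/L = 0.0063 mg/L.
After input A: C = (11·0.0063 + 0.49·1.52) / 11.49 = 0.07085 mg/L.
260 L/s = 0.26 m³/s.
7.2 µg/L = 0.0072 mg/L.
After input B: C = (11.49·0.07085 + 0.26·0.0072) / 11.75 = 0.06944 mg/L.
33 L/s = 0.033 m³/s.
After input C: C = (11.75·0.06944 + 0.033·4.3) / 11.78 = 0.08129 mg/L.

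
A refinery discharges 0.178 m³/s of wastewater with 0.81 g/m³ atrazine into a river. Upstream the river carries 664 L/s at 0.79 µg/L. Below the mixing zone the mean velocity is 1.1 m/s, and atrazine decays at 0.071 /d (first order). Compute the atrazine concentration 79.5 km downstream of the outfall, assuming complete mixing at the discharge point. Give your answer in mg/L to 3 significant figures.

664 L/s = 0.664 m³/s.
0.79 µg/L = 0.00079 mg/L.
After complete mixing, C₀ = (0.178·0.81 + 0.664·0.00079) / 0.842 = 0.1719 mg/L.
Travel time t = 7.95e+04 m / 1.1 m/s = 7.227e+04 s = 0.8365 d.
C = 0.1719·exp(−0.071·0.8365) = 0.1719·0.9423 = 0.1619 mg/L.

0.162 mg/L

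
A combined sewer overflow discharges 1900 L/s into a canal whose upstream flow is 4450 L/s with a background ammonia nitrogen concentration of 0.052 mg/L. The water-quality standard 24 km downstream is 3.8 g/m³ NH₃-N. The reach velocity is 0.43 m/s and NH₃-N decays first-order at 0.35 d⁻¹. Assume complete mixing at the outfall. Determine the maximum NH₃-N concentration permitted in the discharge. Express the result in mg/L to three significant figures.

15.8 mg/L

1900 L/s = 1.9 m³/s.
4450 L/s = 4.45 m³/s.
Travel time to the compliance point: t = 2.4e+04/0.43 = 5.581e+04 s = 0.646 d; decay factor exp(−0.35·0.646) = 0.7976.
So the concentration just after mixing may be at most 3.8/0.7976 = 4.764 mg/L.
Mass balance: 4.764·6.35 = 1.9·Cₑ + 4.45·0.052.
Cₑ = (30.25 − 0.2314) / 1.9 = 15.8 mg/L.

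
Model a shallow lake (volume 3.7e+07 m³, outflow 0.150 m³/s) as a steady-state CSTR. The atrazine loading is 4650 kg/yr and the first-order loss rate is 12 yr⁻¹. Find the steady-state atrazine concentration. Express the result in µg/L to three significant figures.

Outflow Q = 0.150 m³/s × 3.156e+07 s/yr = 4.734e+06 m³/yr.
Steady-state CSTR mass balance: W = Q·C + k·V·C, so C = W/(Q + kV).
Q + kV = 4.734e+06 + 12·3.7e+07 = 4.487e+08 m³/yr.
C = 4650/4.487e+08 = 1.036e-05 kg/m³ = 0.01036 mg/L = 10.36 µg/L.

10.4 µg/L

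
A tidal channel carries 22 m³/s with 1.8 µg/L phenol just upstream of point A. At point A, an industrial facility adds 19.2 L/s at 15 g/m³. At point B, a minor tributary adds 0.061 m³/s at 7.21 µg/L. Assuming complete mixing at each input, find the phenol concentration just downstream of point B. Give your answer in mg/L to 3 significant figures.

1.8 µg/L = 0.0018 mg/L.
19.2 L/s = 0.0192 m³/s.
After input A: C = (22·0.0018 + 0.0192·15) / 22.02 = 0.01488 mg/L.
7.21 µg/L = 0.00721 mg/L.
After input B: C = (22.02·0.01488 + 0.061·0.00721) / 22.08 = 0.01486 mg/L.

0.0149 mg/L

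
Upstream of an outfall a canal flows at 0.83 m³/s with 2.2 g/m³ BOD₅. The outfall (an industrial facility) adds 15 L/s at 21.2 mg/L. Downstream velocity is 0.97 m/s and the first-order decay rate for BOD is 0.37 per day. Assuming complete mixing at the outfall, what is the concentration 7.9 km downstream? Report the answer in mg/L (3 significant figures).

2.45 mg/L

15 L/s = 0.015 m³/s.
After complete mixing, C₀ = (0.015·21.2 + 0.83·2.2) / 0.845 = 2.537 mg/L.
Travel time t = 7900 m / 0.97 m/s = 8144 s = 0.09426 d.
C = 2.537·exp(−0.37·0.09426) = 2.537·0.9657 = 2.45 mg/L.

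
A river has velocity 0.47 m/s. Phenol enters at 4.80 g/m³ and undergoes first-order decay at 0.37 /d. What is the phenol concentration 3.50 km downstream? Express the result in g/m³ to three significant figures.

Travel time t = 3.50 km / 0.47 m/s = 3500/0.47 = 7447 s = 0.08619 d.
First-order decay: C = 4.80·exp(−0.37·0.08619) = 4.80·0.9686 = 4.649 g/m³.

4.65 g/m³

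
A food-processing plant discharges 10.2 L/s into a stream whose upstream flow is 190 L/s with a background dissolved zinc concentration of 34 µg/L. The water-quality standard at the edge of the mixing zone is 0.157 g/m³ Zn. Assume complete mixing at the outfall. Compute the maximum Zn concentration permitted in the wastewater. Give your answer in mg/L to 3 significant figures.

10.2 L/s = 0.0102 m³/s.
190 L/s = 0.19 m³/s.
34 µg/L = 0.034 mg/L.
Mass balance: 0.157·0.2002 = 0.0102·Cₑ + 0.19·0.034.
Cₑ = (0.03143 − 0.00646) / 0.0102 = 2.448 mg/L.

2.45 mg/L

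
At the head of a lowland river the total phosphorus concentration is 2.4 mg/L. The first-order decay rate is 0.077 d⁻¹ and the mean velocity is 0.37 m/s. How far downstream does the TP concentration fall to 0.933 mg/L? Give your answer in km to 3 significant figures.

392 km

From C = C₀·e^(−kt), t = ln(C₀/C)/k = ln(2.4/0.933)/0.077 = 0.9448/0.077 = 12.27 d.
Distance = v·t = 0.37 m/s × 1.06e+06 s = 3.923e+05 m = 392.3 km.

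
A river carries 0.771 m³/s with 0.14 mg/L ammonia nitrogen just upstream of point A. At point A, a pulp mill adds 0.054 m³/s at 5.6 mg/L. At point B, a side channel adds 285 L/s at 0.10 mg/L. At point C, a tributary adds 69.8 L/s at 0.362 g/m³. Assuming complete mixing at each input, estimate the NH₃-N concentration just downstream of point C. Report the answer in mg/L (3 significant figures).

After input A: C = (0.771·0.14 + 0.054·5.6) / 0.825 = 0.4974 mg/L.
285 L/s = 0.285 m³/s.
After input B: C = (0.825·0.4974 + 0.285·0.1) / 1.11 = 0.3954 mg/L.
69.8 L/s = 0.0698 m³/s.
After input C: C = (1.11·0.3954 + 0.0698·0.362) / 1.18 = 0.3934 mg/L.

0.393 mg/L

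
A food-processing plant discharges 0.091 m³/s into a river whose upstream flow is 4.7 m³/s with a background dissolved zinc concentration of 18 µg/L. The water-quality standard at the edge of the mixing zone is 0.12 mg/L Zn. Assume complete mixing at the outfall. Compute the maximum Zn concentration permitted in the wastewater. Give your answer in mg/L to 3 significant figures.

18 µg/L = 0.018 mg/L.
Mass balance: 0.12·4.791 = 0.091·Cₑ + 4.7·0.018.
Cₑ = (0.5749 − 0.0846) / 0.091 = 5.388 mg/L.

5.39 mg/L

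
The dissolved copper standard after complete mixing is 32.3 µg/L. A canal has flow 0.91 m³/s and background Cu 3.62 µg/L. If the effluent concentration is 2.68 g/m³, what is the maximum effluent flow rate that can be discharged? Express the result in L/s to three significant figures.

3.62 µg/L = 0.00362 mg/L.
32.3 µg/L = 0.0323 mg/L.
Mass balance at complete mixing: C_std·(Q_w + Q_r) = Q_w·C_e + Q_r·C_b.
Rearranging, Q_w = Q_r·(C_std − C_b)/(C_e − C_std) = 0.91·(0.0323 − 0.00362) / (2.68 − 0.0323) = 0.009857 m³/s.
= 9.857 L/s.

9.86 L/s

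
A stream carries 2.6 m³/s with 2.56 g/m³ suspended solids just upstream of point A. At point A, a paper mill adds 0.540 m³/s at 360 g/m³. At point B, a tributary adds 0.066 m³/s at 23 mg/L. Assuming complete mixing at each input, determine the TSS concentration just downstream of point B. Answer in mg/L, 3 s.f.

After input A: C = (2.6·2.56 + 0.54·360) / 3.14 = 64.03 mg/L.
After input B: C = (3.14·64.03 + 0.066·23) / 3.206 = 63.19 mg/L.

63.2 mg/L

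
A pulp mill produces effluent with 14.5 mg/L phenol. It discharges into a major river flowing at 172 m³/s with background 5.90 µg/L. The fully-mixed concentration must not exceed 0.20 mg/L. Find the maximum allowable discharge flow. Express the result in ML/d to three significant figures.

5.90 µg/L = 0.0059 mg/L.
Mass balance at complete mixing: C_std·(Q_w + Q_r) = Q_w·C_e + Q_r·C_b.
Rearranging, Q_w = Q_r·(C_std − C_b)/(C_e − C_std) = 172·(0.2 − 0.0059) / (14.5 − 0.2) = 2.335 m³/s.
= 201.7 ML/d.

202 ML/d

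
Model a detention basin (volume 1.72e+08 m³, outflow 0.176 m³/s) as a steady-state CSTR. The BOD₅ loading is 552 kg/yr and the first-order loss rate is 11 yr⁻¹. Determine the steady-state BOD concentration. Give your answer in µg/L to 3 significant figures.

Outflow Q = 0.176 m³/s × 3.156e+07 s/yr = 5.554e+06 m³/yr.
Steady-state CSTR mass balance: W = Q·C + k·V·C, so C = W/(Q + kV).
Q + kV = 5.554e+06 + 11·1.72e+08 = 1.898e+09 m³/yr.
C = 552/1.898e+09 = 2.909e-07 kg/m³ = 0.0002909 mg/L = 0.2909 µg/L.

0.291 µg/L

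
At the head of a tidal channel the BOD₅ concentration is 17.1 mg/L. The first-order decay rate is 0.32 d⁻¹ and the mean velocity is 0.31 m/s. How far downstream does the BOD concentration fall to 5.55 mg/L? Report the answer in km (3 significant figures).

94.2 km

From C = C₀·e^(−kt), t = ln(C₀/C)/k = ln(17.1/5.55)/0.32 = 1.125/0.32 = 3.517 d.
Distance = v·t = 0.31 m/s × 3.038e+05 s = 9.419e+04 m = 94.19 km.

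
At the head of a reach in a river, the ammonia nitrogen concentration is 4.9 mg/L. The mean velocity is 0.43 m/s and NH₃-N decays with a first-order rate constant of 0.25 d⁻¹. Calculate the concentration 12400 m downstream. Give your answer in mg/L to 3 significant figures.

Travel time t = 12400 m / 0.43 m/s = 1.24e+04/0.43 = 2.884e+04 s = 0.3338 d.
First-order decay: C = 4.9·exp(−0.25·0.3338) = 4.9·0.9199 = 4.508 mg/L.

4.51 mg/L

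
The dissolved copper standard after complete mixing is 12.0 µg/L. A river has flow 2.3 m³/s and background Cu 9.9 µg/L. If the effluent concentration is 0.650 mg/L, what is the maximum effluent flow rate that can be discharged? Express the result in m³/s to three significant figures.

0.00757 m³/s

9.9 µg/L = 0.0099 mg/L.
12.0 µg/L = 0.012 mg/L.
Mass balance at complete mixing: C_std·(Q_w + Q_r) = Q_w·C_e + Q_r·C_b.
Rearranging, Q_w = Q_r·(C_std − C_b)/(C_e − C_std) = 2.3·(0.012 − 0.0099) / (0.65 − 0.012) = 0.007571 m³/s.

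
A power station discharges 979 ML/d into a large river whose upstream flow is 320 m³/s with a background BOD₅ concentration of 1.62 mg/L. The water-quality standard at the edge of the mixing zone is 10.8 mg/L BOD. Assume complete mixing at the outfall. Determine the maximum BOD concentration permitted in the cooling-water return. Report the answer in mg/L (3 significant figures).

270 mg/L

979 ML/d = 11.33 m³/s.
Mass balance: 10.8·331.3 = 11.33·Cₑ + 320·1.62.
Cₑ = (3578 − 518.4) / 11.33 = 270.1 mg/L.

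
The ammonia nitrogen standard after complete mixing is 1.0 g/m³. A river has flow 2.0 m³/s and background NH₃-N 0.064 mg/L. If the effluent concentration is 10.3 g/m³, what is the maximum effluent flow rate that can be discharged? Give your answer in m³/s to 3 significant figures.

0.201 m³/s

Mass balance at complete mixing: C_std·(Q_w + Q_r) = Q_w·C_e + Q_r·C_b.
Rearranging, Q_w = Q_r·(C_std − C_b)/(C_e − C_std) = 2.0·(1 − 0.064) / (10.3 − 1) = 0.2013 m³/s.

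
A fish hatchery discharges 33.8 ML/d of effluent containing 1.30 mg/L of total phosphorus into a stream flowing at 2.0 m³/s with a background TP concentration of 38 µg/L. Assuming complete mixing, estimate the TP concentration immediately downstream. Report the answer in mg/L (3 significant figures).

33.8 ML/d = 0.3912 m³/s.
38 µg/L = 0.038 mg/L.
By mass balance at complete mixing, C = (0.3912·1.3 + 2·0.038) / (0.3912 + 2) = 0.5846/2.391 = 0.2445 mg/L.

0.244 mg/L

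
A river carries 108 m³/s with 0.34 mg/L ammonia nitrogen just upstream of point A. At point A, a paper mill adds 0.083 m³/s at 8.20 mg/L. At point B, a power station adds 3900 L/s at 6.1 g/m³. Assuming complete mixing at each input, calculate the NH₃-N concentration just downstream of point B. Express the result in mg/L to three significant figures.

After input A: C = (108·0.34 + 0.083·8.2) / 108.1 = 0.346 mg/L.
3900 L/s = 3.9 m³/s.
After input B: C = (108.1·0.346 + 3.9·6.1) / 112 = 0.5464 mg/L.

0.546 mg/L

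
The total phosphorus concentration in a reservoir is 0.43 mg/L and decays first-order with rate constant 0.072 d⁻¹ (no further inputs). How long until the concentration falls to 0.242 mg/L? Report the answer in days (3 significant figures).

7.98 d

t = ln(C₀/C)/k = ln(0.43/0.242)/0.072 = 0.5748/0.072 = 7.984 d.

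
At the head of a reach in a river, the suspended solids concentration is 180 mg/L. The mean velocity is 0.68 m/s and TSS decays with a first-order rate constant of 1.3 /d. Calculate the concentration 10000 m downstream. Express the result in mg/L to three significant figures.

144 mg/L

Travel time t = 10000 m / 0.68 m/s = 1e+04/0.68 = 1.471e+04 s = 0.1702 d.
First-order decay: C = 180·exp(−1.3·0.1702) = 180·0.8015 = 144.3 mg/L.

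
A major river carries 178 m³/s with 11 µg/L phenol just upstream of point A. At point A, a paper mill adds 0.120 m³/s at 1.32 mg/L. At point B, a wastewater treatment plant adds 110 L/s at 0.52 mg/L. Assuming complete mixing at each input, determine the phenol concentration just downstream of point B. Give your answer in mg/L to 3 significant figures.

11 µg/L = 0.011 mg/L.
After input A: C = (178·0.011 + 0.12·1.32) / 178.1 = 0.01188 mg/L.
110 L/s = 0.11 m³/s.
After input B: C = (178.1·0.01188 + 0.11·0.52) / 178.2 = 0.0122 mg/L.

0.0122 mg/L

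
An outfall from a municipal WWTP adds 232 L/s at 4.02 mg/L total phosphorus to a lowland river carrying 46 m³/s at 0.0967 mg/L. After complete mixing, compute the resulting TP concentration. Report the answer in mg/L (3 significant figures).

0.116 mg/L

232 L/s = 0.232 m³/s.
Conservation of mass across the mixing zone: C = (0.232·4.02 + 46·0.0967) / (0.232 + 46) = 5.381/46.23 = 0.1164 mg/L.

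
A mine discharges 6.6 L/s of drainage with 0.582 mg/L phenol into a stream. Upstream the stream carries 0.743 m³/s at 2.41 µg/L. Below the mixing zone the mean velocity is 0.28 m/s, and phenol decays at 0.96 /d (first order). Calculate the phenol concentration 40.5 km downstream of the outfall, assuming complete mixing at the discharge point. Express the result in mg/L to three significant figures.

6.6 L/s = 0.0066 m³/s.
2.41 µg/L = 0.00241 mg/L.
After complete mixing, C₀ = (0.0066·0.582 + 0.743·0.00241) / 0.7496 = 0.007513 mg/L.
Travel time t = 4.05e+04 m / 0.28 m/s = 1.446e+05 s = 1.674 d.
C = 0.007513·exp(−0.96·1.674) = 0.007513·0.2005 = 0.001506 mg/L.

0.00151 mg/L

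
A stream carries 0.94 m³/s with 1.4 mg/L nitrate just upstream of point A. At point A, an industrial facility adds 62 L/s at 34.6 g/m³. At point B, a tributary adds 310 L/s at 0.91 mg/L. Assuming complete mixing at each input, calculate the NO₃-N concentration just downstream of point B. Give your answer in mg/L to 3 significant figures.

2.85 mg/L

62 L/s = 0.062 m³/s.
After input A: C = (0.94·1.4 + 0.062·34.6) / 1.002 = 3.454 mg/L.
310 L/s = 0.31 m³/s.
After input B: C = (1.002·3.454 + 0.31·0.91) / 1.312 = 2.853 mg/L.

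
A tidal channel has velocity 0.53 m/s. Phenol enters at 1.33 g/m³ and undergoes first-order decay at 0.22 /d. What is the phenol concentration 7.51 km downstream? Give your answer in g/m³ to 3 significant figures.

Travel time t = 7.51 km / 0.53 m/s = 7510/0.53 = 1.417e+04 s = 0.164 d.
First-order decay: C = 1.33·exp(−0.22·0.164) = 1.33·0.9646 = 1.283 g/m³.

1.28 g/m³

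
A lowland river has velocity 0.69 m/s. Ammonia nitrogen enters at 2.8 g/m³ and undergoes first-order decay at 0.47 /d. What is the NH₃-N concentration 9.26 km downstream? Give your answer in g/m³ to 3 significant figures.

Travel time t = 9.26 km / 0.69 m/s = 9260/0.69 = 1.342e+04 s = 0.1553 d.
First-order decay: C = 2.8·exp(−0.47·0.1553) = 2.8·0.9296 = 2.603 g/m³.

2.60 g/m³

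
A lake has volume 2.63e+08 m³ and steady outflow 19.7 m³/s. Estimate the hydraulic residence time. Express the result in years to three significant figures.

0.423 yr

Q = 19.7 m³/s × 3.156e+07 s/yr = 6.217e+08 m³/yr.
Hydraulic residence time τ = V/Q = 2.63e+08/6.217e+08 = 0.423 yr.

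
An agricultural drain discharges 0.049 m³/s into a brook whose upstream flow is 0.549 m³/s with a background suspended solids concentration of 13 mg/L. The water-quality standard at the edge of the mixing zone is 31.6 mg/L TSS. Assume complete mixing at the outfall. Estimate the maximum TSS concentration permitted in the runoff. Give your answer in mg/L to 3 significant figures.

240 mg/L

Mass balance: 31.6·0.598 = 0.049·Cₑ + 0.549·13.
Cₑ = (18.9 − 7.137) / 0.049 = 240 mg/L.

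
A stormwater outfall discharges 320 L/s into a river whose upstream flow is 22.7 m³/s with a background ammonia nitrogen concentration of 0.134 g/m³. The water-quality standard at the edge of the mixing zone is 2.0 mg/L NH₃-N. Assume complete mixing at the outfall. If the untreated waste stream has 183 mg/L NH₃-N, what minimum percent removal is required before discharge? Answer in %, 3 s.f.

320 L/s = 0.32 m³/s.
Mass balance: 2·23.02 = 0.32·Cₑ + 22.7·0.134.
Cₑ = (46.04 − 3.042) / 0.32 = 134.4 mg/L.
Required removal = 1 − 134.4/183 = 26.57 %.

26.6 %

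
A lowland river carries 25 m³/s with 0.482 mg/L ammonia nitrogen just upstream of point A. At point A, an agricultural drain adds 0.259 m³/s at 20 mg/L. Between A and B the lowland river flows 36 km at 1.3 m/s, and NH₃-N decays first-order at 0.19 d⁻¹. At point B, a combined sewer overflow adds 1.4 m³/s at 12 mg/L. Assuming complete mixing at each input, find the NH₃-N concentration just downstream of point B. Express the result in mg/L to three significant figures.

1.24 mg/L

After input A: C = (25·0.482 + 0.259·20) / 25.26 = 0.6821 mg/L.
Over the 36 km reach to input B (t = 2.769e+04 s = 0.3205 d), decay gives C = 0.6821·exp(−0.19·0.3205) = 0.6418 mg/L.
After input B: C = (25.26·0.6418 + 1.4·12) / 26.66 = 1.238 mg/L.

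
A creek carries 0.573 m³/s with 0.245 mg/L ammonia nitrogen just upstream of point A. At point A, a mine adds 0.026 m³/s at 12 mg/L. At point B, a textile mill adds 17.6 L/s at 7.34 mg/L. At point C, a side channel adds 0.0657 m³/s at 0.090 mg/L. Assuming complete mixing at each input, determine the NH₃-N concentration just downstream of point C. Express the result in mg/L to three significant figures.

0.861 mg/L

After input A: C = (0.573·0.245 + 0.026·12) / 0.599 = 0.7552 mg/L.
17.6 L/s = 0.0176 m³/s.
After input B: C = (0.599·0.7552 + 0.0176·7.34) / 0.6166 = 0.9432 mg/L.
After input C: C = (0.6166·0.9432 + 0.0657·0.09) / 0.6823 = 0.861 mg/L.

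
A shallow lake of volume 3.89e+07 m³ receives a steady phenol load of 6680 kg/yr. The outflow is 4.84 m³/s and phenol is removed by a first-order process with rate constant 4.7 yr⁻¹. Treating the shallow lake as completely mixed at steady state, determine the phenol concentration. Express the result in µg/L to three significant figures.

Outflow Q = 4.84 m³/s × 3.156e+07 s/yr = 1.527e+08 m³/yr.
Steady-state CSTR mass balance: W = Q·C + k·V·C, so C = W/(Q + kV).
Q + kV = 1.527e+08 + 4.7·3.89e+07 = 3.356e+08 m³/yr.
C = 6680/3.356e+08 = 1.991e-05 kg/m³ = 0.01991 mg/L = 19.91 µg/L.

19.9 µg/L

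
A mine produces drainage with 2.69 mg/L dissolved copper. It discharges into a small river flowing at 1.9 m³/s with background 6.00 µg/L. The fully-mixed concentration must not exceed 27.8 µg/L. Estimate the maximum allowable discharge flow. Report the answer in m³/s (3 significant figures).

6.00 µg/L = 0.006 mg/L.
27.8 µg/L = 0.0278 mg/L.
Mass balance at complete mixing: C_std·(Q_w + Q_r) = Q_w·C_e + Q_r·C_b.
Rearranging, Q_w = Q_r·(C_std − C_b)/(C_e − C_std) = 1.9·(0.0278 − 0.006) / (2.69 − 0.0278) = 0.01556 m³/s.

0.0156 m³/s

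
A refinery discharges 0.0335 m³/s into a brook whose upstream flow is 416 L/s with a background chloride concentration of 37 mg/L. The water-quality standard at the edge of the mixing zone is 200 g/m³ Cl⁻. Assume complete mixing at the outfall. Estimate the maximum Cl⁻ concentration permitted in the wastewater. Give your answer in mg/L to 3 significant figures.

416 L/s = 0.416 m³/s.
Mass balance: 200·0.4495 = 0.0335·Cₑ + 0.416·37.
Cₑ = (89.9 − 15.39) / 0.0335 = 2224 mg/L.

2220 mg/L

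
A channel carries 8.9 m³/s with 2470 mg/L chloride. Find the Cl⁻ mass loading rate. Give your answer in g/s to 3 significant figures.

22000 g/s

Mass flux = Q·C = 8.9 m³/s × 2470 g/m³ = 2.198e+04 g/s.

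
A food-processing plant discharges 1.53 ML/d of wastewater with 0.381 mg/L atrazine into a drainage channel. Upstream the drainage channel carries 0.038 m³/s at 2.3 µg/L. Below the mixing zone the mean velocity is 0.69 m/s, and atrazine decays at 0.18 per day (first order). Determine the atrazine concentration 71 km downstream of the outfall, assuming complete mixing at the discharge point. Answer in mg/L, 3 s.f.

1.53 ML/d = 0.01771 m³/s.
2.3 µg/L = 0.0023 mg/L.
After complete mixing, C₀ = (0.01771·0.381 + 0.038·0.0023) / 0.05571 = 0.1227 mg/L.
Travel time t = 7.1e+04 m / 0.69 m/s = 1.029e+05 s = 1.191 d.
C = 0.1227·exp(−0.18·1.191) = 0.1227·0.807 = 0.09901 mg/L.

0.0990 mg/L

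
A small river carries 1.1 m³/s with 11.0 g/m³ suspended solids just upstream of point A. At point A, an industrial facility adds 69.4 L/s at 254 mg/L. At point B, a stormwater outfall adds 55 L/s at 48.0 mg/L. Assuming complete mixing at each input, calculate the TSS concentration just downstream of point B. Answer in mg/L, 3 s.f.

26.4 mg/L

69.4 L/s = 0.0694 m³/s.
After input A: C = (1.1·11 + 0.0694·254) / 1.169 = 25.42 mg/L.
55 L/s = 0.055 m³/s.
After input B: C = (1.169·25.42 + 0.055·48) / 1.224 = 26.44 mg/L.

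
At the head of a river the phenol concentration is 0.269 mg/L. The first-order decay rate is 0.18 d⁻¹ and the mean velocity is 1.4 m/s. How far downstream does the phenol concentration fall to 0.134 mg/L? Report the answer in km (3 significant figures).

468 km

From C = C₀·e^(−kt), t = ln(C₀/C)/k = ln(0.269/0.134)/0.18 = 0.6969/0.18 = 3.872 d.
Distance = v·t = 1.4 m/s × 3.345e+05 s = 4.683e+05 m = 468.3 km.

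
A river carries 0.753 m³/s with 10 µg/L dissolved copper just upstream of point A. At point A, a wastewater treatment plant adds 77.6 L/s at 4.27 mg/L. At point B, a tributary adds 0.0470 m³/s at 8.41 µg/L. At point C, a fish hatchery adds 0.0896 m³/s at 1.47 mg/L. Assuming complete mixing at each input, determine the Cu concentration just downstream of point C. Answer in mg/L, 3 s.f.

10 µg/L = 0.01 mg/L.
77.6 L/s = 0.0776 m³/s.
After input A: C = (0.753·0.01 + 0.0776·4.27) / 0.8306 = 0.408 mg/L.
8.41 µg/L = 0.00841 mg/L.
After input B: C = (0.8306·0.408 + 0.047·0.00841) / 0.8776 = 0.3866 mg/L.
After input C: C = (0.8776·0.3866 + 0.0896·1.47) / 0.9672 = 0.487 mg/L.

0.487 mg/L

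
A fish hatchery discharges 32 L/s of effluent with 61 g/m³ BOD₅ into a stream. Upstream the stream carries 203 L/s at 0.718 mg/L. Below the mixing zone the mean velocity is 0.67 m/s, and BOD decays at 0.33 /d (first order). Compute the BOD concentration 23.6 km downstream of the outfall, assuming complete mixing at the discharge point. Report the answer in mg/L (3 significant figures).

7.80 mg/L

32 L/s = 0.032 m³/s.
203 L/s = 0.203 m³/s.
After complete mixing, C₀ = (0.032·61 + 0.203·0.718) / 0.235 = 8.927 mg/L.
Travel time t = 2.36e+04 m / 0.67 m/s = 3.522e+04 s = 0.4077 d.
C = 8.927·exp(−0.33·0.4077) = 8.927·0.8741 = 7.803 mg/L.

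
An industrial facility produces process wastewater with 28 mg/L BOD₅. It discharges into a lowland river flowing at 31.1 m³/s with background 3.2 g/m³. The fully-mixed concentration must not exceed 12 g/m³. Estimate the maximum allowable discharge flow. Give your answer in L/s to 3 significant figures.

Mass balance at complete mixing: C_std·(Q_w + Q_r) = Q_w·C_e + Q_r·C_b.
Rearranging, Q_w = Q_r·(C_std − C_b)/(C_e − C_std) = 31.1·(12 − 3.2) / (28 − 12) = 17.11 m³/s.
= 1.71e+04 L/s.

17100 L/s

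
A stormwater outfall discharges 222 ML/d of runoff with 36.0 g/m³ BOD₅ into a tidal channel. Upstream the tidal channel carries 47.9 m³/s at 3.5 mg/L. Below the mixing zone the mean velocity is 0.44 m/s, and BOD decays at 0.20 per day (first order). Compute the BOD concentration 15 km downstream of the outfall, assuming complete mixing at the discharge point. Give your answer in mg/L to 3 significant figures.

222 ML/d = 2.569 m³/s.
After complete mixing, C₀ = (2.569·36 + 47.9·3.5) / 50.47 = 5.155 mg/L.
Travel time t = 1.5e+04 m / 0.44 m/s = 3.409e+04 s = 0.3946 d.
C = 5.155·exp(−0.20·0.3946) = 5.155·0.9241 = 4.763 mg/L.

4.76 mg/L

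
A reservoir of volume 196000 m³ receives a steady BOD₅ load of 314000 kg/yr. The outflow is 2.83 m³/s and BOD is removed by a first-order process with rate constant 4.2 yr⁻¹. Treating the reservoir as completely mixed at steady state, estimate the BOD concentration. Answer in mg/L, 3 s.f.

3.48 mg/L

Outflow Q = 2.83 m³/s × 3.156e+07 s/yr = 8.931e+07 m³/yr.
Steady-state CSTR mass balance: W = Q·C + k·V·C, so C = W/(Q + kV).
Q + kV = 8.931e+07 + 4.2·196000 = 9.013e+07 m³/yr.
C = 314000/9.013e+07 = 0.003484 kg/m³ = 3.484 mg/L.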